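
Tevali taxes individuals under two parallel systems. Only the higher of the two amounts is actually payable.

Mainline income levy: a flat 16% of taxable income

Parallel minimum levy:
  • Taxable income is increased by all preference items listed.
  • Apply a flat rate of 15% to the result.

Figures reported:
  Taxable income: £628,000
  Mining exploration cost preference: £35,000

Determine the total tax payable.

£100,480

Parallel minimum levy:
  Adjusted income: £628,000 + £35,000 = £663,000
  £663,000 × 15% = £99,450

Mainline income levy:
  £628,000 × 16% = £100,480

£100,480 > £99,450, so the mainline income levy governs.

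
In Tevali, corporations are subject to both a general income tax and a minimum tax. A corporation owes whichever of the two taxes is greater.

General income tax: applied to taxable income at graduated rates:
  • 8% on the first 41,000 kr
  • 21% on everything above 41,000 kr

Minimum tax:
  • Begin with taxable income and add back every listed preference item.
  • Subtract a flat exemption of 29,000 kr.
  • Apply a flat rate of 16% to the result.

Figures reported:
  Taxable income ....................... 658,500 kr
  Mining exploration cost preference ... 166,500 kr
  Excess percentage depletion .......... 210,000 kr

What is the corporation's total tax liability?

General income tax:
  41,000 kr × 8% = 3,280 kr
  617,500 kr × 21% = 129,675 kr
  → 132,955 kr

Minimum tax:
  Adjusted income: 658,500 kr + 166,500 kr + 210,000 kr = 1,035,000 kr
  Less exemption 29,000 kr → base 1,006,000 kr
  1,006,000 kr × 16% = 160,960 kr

160,960 kr > 132,955 kr, so the minimum tax is the binding amount.

160,960 kr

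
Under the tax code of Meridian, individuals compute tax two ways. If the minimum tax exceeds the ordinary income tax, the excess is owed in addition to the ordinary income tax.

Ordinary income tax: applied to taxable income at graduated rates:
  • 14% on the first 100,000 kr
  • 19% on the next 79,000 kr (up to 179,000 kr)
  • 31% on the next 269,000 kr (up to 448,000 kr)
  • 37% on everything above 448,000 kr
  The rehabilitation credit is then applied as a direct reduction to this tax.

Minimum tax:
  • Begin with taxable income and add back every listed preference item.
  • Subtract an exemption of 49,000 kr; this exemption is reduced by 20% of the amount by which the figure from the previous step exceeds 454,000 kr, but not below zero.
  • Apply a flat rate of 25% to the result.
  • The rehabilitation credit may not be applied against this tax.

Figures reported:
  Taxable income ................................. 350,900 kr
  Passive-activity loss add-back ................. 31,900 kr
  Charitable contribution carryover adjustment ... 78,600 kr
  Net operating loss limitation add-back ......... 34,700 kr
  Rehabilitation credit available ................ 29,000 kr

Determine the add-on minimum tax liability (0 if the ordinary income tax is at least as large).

60,581 kr

Ordinary income tax:
  100,000 kr × 14% = 14,000 kr
  79,000 kr × 19% = 15,010 kr
  171,900 kr × 31% = 53,289 kr
  → 82,299 kr
  Less rehabilitation credit 29,000 kr → 53,299 kr

Minimum tax:
  Adjusted income: 350,900 kr + 31,900 kr + 78,600 kr + 34,700 kr = 496,100 kr
  Exemption: 49,000 kr − 20% × (496,100 kr − 454,000 kr) = 49,000 kr − 8,420 kr = 40,580 kr
  Base: 496,100 kr − 40,580 kr = 455,520 kr
  455,520 kr × 25% = 113,880 kr

Excess of minimum tax over ordinary income tax: 113,880 kr − 53,299 kr = 60,581 kr.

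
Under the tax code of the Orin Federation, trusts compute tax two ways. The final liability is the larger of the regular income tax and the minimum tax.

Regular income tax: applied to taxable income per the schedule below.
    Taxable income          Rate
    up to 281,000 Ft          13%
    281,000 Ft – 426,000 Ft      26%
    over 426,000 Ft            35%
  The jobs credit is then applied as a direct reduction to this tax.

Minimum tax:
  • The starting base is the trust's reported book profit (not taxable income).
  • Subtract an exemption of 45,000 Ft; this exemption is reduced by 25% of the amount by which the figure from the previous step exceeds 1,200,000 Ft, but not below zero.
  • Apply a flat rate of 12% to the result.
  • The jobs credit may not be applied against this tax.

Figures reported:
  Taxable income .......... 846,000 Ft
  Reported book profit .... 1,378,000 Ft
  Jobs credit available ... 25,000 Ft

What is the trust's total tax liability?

Regular income tax:
  281,000 Ft × 13% = 36,530 Ft
  145,000 Ft × 26% = 37,700 Ft
  420,000 Ft × 35% = 147,000 Ft
  → 221,230 Ft
  Less jobs credit 25,000 Ft → 196,230 Ft

Minimum tax:
  Base (reported book profit): 1,378,000 Ft
  Exemption: 45,000 Ft − 25% × (1,378,000 Ft − 1,200,000 Ft) = 45,000 Ft − 44,500 Ft = 500 Ft
  Base: 1,378,000 Ft − 500 Ft = 1,377,500 Ft
  1,377,500 Ft × 12% = 165,300 Ft

196,230 Ft > 165,300 Ft, so the regular income tax governs.

196,230 Ft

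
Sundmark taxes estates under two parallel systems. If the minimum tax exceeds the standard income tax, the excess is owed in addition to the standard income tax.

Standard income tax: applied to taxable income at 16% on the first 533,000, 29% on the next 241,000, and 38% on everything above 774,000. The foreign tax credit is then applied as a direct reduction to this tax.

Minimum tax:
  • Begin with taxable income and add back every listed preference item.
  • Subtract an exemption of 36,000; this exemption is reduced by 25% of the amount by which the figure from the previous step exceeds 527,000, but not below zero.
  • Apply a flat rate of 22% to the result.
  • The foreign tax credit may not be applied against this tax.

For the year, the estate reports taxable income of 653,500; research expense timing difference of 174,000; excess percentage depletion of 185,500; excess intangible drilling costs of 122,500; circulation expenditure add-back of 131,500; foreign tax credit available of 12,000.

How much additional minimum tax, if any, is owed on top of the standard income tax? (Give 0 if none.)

170,515

Minimum tax:
  Adjusted income: 653,500 + 174,000 + 185,500 + 122,500 + 131,500 = 1,267,000
  Exemption: 25% × (1,267,000 − 527,000) = 185,000 ≥ 36,000, so the exemption is fully phased out
  Base: 1,267,000 − 0 = 1,267,000
  1,267,000 × 22% = 278,740

Standard income tax:
  533,000 × 16% = 85,280
  120,500 × 29% = 34,945
  → 120,225
  Less foreign tax credit 12,000 → 108,225

Excess of minimum tax over standard income tax: 278,740 − 108,225 = 170,515.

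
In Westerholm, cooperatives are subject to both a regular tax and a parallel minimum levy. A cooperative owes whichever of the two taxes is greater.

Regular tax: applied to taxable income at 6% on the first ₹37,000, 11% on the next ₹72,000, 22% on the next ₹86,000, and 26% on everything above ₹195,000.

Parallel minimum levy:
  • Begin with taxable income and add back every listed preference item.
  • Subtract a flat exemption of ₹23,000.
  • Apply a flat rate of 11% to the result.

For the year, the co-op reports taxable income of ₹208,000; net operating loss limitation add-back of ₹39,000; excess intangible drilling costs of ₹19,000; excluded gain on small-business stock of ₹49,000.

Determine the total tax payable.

₹32,440

Regular tax:
  ₹37,000 × 6% = ₹2,220
  ₹72,000 × 11% = ₹7,920
  ₹86,000 × 22% = ₹18,920
  ₹13,000 × 26% = ₹3,380
  → ₹32,440

Parallel minimum levy:
  Adjusted income: ₹208,000 + ₹39,000 + ₹19,000 + ₹49,000 = ₹315,000
  Less exemption ₹23,000 → base ₹292,000
  ₹292,000 × 11% = ₹32,120

₹32,440 > ₹32,120, so the regular tax governs.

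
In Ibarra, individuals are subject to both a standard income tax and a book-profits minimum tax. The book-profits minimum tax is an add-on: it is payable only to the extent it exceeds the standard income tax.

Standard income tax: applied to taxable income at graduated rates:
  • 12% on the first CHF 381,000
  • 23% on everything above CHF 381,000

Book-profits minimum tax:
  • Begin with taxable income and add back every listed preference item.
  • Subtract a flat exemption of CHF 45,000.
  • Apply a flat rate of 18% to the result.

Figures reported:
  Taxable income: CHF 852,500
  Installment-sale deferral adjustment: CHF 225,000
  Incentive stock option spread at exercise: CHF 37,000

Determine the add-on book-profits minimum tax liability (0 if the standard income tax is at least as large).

Book-profits minimum tax:
  Adjusted income: CHF 852,500 + CHF 225,000 + CHF 37,000 = CHF 1,114,500
  Less exemption CHF 45,000 → base CHF 1,069,500
  CHF 1,069,500 × 18% = CHF 192,510

Standard income tax:
  CHF 381,000 × 12% = CHF 45,720
  CHF 471,500 × 23% = CHF 108,445
  → CHF 154,165

Excess of book-profits minimum tax over standard income tax: CHF 192,510 − CHF 154,165 = CHF 38,345.

CHF 38,345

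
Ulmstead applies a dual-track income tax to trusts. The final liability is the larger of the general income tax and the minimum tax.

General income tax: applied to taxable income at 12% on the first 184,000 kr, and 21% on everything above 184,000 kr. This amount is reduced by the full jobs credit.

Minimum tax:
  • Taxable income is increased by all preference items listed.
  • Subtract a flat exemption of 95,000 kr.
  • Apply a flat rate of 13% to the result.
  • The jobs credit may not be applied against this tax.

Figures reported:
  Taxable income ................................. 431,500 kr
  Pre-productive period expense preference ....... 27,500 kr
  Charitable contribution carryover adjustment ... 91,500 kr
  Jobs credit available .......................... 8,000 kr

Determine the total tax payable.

66,055 kr

General income tax:
  184,000 kr × 12% = 22,080 kr
  247,500 kr × 21% = 51,975 kr
  → 74,055 kr
  Less jobs credit 8,000 kr → 66,055 kr

Minimum tax:
  Adjusted income: 431,500 kr + 27,500 kr + 91,500 kr = 550,500 kr
  Less exemption 95,000 kr → base 455,500 kr
  455,500 kr × 13% = 59,215 kr

66,055 kr > 59,215 kr, so the general income tax governs.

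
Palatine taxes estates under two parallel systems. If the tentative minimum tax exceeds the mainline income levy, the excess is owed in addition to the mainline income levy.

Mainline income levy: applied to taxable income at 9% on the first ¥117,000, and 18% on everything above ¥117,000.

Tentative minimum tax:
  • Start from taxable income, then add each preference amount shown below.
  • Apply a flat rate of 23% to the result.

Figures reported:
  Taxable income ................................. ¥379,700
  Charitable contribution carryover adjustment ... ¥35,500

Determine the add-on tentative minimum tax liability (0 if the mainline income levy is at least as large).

Mainline income levy:
  ¥117,000 × 9% = ¥10,530
  ¥262,700 × 18% = ¥47,286
  → ¥57,816

Tentative minimum tax:
  Adjusted income: ¥379,700 + ¥35,500 = ¥415,200
  ¥415,200 × 23% = ¥95,496

Excess of tentative minimum tax over mainline income levy: ¥95,496 − ¥57,816 = ¥37,680.

¥37,680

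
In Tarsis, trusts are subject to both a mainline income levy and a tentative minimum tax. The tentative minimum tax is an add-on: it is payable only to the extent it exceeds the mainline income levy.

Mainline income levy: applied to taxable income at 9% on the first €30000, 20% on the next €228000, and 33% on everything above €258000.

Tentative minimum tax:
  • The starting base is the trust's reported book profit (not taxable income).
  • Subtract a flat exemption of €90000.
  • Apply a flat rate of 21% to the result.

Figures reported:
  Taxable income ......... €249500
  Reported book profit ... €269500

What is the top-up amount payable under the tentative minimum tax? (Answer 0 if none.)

€0

Tentative minimum tax:
  Base (reported book profit): €269500
  Less exemption €90000 → base €179500
  €179500 × 21% = €37695

Mainline income levy:
  €30000 × 9% = €2700
  €219500 × 20% = €43900
  → €46600

€37695 ≤ €46600, so no add-on is due.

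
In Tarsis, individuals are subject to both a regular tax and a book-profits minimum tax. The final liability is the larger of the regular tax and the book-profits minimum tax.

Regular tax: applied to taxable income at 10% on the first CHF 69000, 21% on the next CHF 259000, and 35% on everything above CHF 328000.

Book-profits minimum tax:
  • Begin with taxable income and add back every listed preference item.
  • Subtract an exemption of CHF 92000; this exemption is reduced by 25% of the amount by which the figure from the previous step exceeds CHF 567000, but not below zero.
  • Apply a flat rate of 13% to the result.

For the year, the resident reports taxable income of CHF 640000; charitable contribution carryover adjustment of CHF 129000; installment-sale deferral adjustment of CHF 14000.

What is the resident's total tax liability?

CHF 170490

Regular tax:
  CHF 69000 × 10% = CHF 6900
  CHF 259000 × 21% = CHF 54390
  CHF 312000 × 35% = CHF 109200
  → CHF 170490

Book-profits minimum tax:
  Adjusted income: CHF 640000 + CHF 129000 + CHF 14000 = CHF 783000
  Exemption: CHF 92000 − 25% × (CHF 783000 − CHF 567000) = CHF 92000 − CHF 54000 = CHF 38000
  Base: CHF 783000 − CHF 38000 = CHF 745000
  CHF 745000 × 13% = CHF 96850

CHF 170490 > CHF 96850, so the regular tax governs.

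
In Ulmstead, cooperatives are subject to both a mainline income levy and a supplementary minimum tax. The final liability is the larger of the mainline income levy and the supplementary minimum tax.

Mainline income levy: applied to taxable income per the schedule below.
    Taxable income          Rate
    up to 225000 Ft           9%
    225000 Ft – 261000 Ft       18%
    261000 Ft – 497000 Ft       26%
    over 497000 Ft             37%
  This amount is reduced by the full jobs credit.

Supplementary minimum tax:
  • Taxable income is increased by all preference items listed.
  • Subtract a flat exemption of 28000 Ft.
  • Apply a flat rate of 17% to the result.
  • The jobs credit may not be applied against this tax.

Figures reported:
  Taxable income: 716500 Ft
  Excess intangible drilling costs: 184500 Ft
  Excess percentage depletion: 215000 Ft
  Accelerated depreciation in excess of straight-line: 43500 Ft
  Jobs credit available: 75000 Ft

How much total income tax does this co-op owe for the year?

Supplementary minimum tax:
  Adjusted income: 716500 Ft + 184500 Ft + 215000 Ft + 43500 Ft = 1159500 Ft
  Less exemption 28000 Ft → base 1131500 Ft
  1131500 Ft × 17% = 192355 Ft

Mainline income levy:
  225000 Ft × 9% = 20250 Ft
  36000 Ft × 18% = 6480 Ft
  236000 Ft × 26% = 61360 Ft
  219500 Ft × 37% = 81215 Ft
  → 169305 Ft
  Less jobs credit 75000 Ft → 94305 Ft

192355 Ft > 94305 Ft, so the supplementary minimum tax is the binding amount.

192355 Ft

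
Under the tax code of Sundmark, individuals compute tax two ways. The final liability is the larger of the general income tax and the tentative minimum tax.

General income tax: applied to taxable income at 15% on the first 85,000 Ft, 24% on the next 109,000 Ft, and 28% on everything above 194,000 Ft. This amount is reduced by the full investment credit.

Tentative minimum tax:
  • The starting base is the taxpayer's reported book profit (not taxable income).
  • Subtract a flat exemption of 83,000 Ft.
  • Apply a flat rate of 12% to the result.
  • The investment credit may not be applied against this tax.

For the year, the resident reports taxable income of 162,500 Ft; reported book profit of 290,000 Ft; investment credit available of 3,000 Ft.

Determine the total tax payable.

28,350 Ft

Tentative minimum tax:
  Base (reported book profit): 290,000 Ft
  Less exemption 83,000 Ft → base 207,000 Ft
  207,000 Ft × 12% = 24,840 Ft

General income tax:
  85,000 Ft × 15% = 12,750 Ft
  77,500 Ft × 24% = 18,600 Ft
  → 31,350 Ft
  Less investment credit 3,000 Ft → 28,350 Ft

28,350 Ft > 24,840 Ft, so the general income tax governs.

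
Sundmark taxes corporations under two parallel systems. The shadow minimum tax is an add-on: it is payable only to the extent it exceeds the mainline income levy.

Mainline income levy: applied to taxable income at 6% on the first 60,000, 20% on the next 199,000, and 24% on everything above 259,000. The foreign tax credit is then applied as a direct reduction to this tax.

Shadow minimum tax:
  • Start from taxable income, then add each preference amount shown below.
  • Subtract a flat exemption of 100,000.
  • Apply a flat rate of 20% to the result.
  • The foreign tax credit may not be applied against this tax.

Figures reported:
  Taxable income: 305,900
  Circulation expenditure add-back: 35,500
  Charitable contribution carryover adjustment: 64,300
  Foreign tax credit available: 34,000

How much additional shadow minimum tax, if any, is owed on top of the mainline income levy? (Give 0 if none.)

Mainline income levy:
  60,000 × 6% = 3,600
  199,000 × 20% = 39,800
  46,900 × 24% = 11,256
  → 54,656
  Less foreign tax credit 34,000 → 20,656

Shadow minimum tax:
  Adjusted income: 305,900 + 35,500 + 64,300 = 405,700
  Less exemption 100,000 → base 305,700
  305,700 × 20% = 61,140

Excess of shadow minimum tax over mainline income levy: 61,140 − 20,656 = 40,484.

40,484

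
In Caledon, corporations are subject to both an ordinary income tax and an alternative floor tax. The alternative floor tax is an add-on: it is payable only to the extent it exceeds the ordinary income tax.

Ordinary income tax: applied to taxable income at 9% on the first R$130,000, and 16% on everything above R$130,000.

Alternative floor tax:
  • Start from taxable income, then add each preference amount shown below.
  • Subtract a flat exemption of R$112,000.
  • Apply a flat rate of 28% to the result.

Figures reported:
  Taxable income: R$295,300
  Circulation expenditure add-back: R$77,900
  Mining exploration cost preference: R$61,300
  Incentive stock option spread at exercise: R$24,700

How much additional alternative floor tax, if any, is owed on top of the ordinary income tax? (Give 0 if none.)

Alternative floor tax:
  Adjusted income: R$295,300 + R$77,900 + R$61,300 + R$24,700 = R$459,200
  Less exemption R$112,000 → base R$347,200
  R$347,200 × 28% = R$97,216

Ordinary income tax:
  R$130,000 × 9% = R$11,700
  R$165,300 × 16% = R$26,448
  → R$38,148

Excess of alternative floor tax over ordinary income tax: R$97,216 − R$38,148 = R$59,068.

R$59,068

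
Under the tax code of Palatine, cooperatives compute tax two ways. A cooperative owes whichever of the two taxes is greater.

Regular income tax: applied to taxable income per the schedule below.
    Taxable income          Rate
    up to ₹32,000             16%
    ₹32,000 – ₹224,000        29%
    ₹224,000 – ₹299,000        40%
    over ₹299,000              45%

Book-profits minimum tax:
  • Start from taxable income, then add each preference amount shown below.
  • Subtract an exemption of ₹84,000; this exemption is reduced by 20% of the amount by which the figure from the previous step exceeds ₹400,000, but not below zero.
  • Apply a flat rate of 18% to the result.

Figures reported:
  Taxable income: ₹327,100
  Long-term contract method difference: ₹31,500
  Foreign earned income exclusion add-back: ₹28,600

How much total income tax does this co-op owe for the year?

₹103,445

Regular income tax:
  ₹32,000 × 16% = ₹5,120
  ₹192,000 × 29% = ₹55,680
  ₹75,000 × 40% = ₹30,000
  ₹28,100 × 45% = ₹12,645
  → ₹103,445

Book-profits minimum tax:
  Adjusted income: ₹327,100 + ₹31,500 + ₹28,600 = ₹387,200
  Exemption: ₹387,200 ≤ ₹400,000, so full ₹84,000 applies
  Base: ₹387,200 − ₹84,000 = ₹303,200
  ₹303,200 × 18% = ₹54,576

₹103,445 > ₹54,576, so the regular income tax governs.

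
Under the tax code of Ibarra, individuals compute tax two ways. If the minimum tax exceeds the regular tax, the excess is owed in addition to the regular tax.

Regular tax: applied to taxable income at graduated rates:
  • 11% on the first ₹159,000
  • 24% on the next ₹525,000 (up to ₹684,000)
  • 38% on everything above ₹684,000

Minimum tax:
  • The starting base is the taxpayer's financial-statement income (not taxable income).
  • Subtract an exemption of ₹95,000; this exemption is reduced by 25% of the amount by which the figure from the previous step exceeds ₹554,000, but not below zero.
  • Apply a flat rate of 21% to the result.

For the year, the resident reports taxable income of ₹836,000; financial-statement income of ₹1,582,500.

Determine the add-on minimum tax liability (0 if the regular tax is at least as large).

Regular tax:
  ₹159,000 × 11% = ₹17,490
  ₹525,000 × 24% = ₹126,000
  ₹152,000 × 38% = ₹57,760
  → ₹201,250

Minimum tax:
  Base (financial-statement income): ₹1,582,500
  Exemption: 25% × (₹1,582,500 − ₹554,000) = ₹257,125 ≥ ₹95,000, so the exemption is fully phased out
  Base: ₹1,582,500 − ₹0 = ₹1,582,500
  ₹1,582,500 × 21% = ₹332,325

Excess of minimum tax over regular tax: ₹332,325 − ₹201,250 = ₹131,075.

₹131,075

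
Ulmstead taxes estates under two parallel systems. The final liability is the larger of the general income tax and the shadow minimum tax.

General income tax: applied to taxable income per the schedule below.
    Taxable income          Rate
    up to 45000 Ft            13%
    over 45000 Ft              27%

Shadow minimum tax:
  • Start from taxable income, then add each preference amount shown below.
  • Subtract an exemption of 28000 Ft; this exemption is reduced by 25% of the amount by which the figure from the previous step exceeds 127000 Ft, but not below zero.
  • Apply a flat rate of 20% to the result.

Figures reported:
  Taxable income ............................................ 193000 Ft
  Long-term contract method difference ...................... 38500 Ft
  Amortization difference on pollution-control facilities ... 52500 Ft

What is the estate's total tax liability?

56800 Ft

General income tax:
  45000 Ft × 13% = 5850 Ft
  148000 Ft × 27% = 39960 Ft
  → 45810 Ft

Shadow minimum tax:
  Adjusted income: 193000 Ft + 38500 Ft + 52500 Ft = 284000 Ft
  Exemption: 25% × (284000 Ft − 127000 Ft) = 39250 Ft ≥ 28000 Ft, so the exemption is fully phased out
  Base: 284000 Ft − 0 Ft = 284000 Ft
  284000 Ft × 20% = 56800 Ft

56800 Ft > 45810 Ft, so the shadow minimum tax is the binding amount.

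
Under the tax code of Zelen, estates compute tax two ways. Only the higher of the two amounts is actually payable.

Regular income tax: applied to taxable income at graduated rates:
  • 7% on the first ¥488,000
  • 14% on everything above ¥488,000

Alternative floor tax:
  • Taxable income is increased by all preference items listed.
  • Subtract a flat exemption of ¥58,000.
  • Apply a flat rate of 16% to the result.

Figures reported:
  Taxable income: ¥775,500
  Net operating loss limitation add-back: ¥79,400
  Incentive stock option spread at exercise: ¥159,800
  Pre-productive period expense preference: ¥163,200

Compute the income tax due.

Alternative floor tax:
  Adjusted income: ¥775,500 + ¥79,400 + ¥159,800 + ¥163,200 = ¥1,177,900
  Less exemption ¥58,000 → base ¥1,119,900
  ¥1,119,900 × 16% = ¥179,184

Regular income tax:
  ¥488,000 × 7% = ¥34,160
  ¥287,500 × 14% = ¥40,250
  → ¥74,410

¥179,184 > ¥74,410, so the alternative floor tax is the binding amount.

¥179,184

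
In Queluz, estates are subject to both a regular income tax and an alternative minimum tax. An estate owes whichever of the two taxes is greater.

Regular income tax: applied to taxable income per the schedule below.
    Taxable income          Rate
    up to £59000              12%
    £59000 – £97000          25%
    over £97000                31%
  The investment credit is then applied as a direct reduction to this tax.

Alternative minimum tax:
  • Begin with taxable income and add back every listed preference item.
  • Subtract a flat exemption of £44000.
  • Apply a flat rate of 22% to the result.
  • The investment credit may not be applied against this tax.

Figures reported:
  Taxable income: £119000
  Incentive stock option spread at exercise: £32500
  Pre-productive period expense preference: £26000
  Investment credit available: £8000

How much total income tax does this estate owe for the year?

£29370

Regular income tax:
  £59000 × 12% = £7080
  £38000 × 25% = £9500
  £22000 × 31% = £6820
  → £23400
  Less investment credit £8000 → £15400

Alternative minimum tax:
  Adjusted income: £119000 + £32500 + £26000 = £177500
  Less exemption £44000 → base £133500
  £133500 × 22% = £29370

£29370 > £15400, so the alternative minimum tax is the binding amount.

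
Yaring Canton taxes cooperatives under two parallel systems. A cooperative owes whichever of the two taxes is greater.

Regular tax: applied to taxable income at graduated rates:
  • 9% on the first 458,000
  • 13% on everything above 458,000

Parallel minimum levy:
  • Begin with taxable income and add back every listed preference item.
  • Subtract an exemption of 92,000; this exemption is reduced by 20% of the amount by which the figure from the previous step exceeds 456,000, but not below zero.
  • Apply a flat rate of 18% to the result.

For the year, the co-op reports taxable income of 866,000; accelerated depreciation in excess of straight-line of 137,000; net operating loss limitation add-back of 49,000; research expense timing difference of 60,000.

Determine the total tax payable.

200,160

Regular tax:
  458,000 × 9% = 41,220
  408,000 × 13% = 53,040
  → 94,260

Parallel minimum levy:
  Adjusted income: 866,000 + 137,000 + 49,000 + 60,000 = 1,112,000
  Exemption: 20% × (1,112,000 − 456,000) = 131,200 ≥ 92,000, so the exemption is fully phased out
  Base: 1,112,000 − 0 = 1,112,000
  1,112,000 × 18% = 200,160

200,160 > 94,260, so the parallel minimum levy is the binding amount.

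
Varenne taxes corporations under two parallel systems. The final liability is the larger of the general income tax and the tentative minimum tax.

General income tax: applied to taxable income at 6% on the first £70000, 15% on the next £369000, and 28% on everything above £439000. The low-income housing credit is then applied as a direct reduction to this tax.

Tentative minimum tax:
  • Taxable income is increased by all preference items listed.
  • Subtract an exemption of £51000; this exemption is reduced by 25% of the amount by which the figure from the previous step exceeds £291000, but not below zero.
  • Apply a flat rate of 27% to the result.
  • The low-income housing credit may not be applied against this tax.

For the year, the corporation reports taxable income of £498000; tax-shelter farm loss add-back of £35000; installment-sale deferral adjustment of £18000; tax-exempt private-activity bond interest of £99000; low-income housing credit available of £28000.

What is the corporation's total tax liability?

Tentative minimum tax:
  Adjusted income: £498000 + £35000 + £18000 + £99000 = £650000
  Exemption: 25% × (£650000 − £291000) = £89750 ≥ £51000, so the exemption is fully phased out
  Base: £650000 − £0 = £650000
  £650000 × 27% = £175500

General income tax:
  £70000 × 6% = £4200
  £369000 × 15% = £55350
  £59000 × 28% = £16520
  → £76070
  Less low-income housing credit £28000 → £48070

£175500 > £48070, so the tentative minimum tax is the binding amount.

£175500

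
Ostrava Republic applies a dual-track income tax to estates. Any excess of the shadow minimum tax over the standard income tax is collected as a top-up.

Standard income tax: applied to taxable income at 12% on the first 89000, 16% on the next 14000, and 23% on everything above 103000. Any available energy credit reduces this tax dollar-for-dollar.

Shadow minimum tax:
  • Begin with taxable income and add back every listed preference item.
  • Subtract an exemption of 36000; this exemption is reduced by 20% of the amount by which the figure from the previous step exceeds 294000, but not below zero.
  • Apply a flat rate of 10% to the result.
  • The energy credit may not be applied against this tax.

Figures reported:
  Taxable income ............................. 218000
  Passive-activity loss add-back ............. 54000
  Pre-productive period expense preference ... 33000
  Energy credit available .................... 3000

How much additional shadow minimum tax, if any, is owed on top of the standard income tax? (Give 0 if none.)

Shadow minimum tax:
  Adjusted income: 218000 + 54000 + 33000 = 305000
  Exemption: 36000 − 20% × (305000 − 294000) = 36000 − 2200 = 33800
  Base: 305000 − 33800 = 271200
  271200 × 10% = 27120

Standard income tax:
  89000 × 12% = 10680
  14000 × 16% = 2240
  115000 × 23% = 26450
  → 39370
  Less energy credit 3000 → 36370

27120 ≤ 36370, so no add-on is due.

0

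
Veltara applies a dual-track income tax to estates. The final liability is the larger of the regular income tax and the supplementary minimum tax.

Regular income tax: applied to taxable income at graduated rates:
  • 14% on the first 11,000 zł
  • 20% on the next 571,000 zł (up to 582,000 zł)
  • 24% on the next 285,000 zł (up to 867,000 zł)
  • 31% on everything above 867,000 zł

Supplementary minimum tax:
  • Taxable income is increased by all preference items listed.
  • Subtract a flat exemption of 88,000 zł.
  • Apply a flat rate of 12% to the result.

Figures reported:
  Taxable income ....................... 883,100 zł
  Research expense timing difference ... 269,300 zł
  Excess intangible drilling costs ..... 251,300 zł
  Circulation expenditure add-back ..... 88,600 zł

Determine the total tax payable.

189,131 zł

Regular income tax:
  11,000 zł × 14% = 1,540 zł
  571,000 zł × 20% = 114,200 zł
  285,000 zł × 24% = 68,400 zł
  16,100 zł × 31% = 4,991 zł
  → 189,131 zł

Supplementary minimum tax:
  Adjusted income: 883,100 zł + 269,300 zł + 251,300 zł + 88,600 zł = 1,492,300 zł
  Less exemption 88,000 zł → base 1,404,300 zł
  1,404,300 zł × 12% = 168,516 zł

189,131 zł > 168,516 zł, so the regular income tax governs.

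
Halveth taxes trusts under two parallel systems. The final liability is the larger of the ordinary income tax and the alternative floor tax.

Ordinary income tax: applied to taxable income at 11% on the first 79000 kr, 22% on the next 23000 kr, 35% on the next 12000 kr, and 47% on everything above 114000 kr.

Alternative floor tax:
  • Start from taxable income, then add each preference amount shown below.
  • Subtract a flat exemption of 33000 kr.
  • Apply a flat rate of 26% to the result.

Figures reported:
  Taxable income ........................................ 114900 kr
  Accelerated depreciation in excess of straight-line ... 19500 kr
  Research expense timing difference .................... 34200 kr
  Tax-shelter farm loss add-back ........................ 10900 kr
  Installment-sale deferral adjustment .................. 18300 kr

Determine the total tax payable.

Ordinary income tax:
  79000 kr × 11% = 8690 kr
  23000 kr × 22% = 5060 kr
  12000 kr × 35% = 4200 kr
  900 kr × 47% = 423 kr
  → 18373 kr

Alternative floor tax:
  Adjusted income: 114900 kr + 19500 kr + 34200 kr + 10900 kr + 18300 kr = 197800 kr
  Less exemption 33000 kr → base 164800 kr
  164800 kr × 26% = 42848 kr

42848 kr > 18373 kr, so the alternative floor tax is the binding amount.

42848 kr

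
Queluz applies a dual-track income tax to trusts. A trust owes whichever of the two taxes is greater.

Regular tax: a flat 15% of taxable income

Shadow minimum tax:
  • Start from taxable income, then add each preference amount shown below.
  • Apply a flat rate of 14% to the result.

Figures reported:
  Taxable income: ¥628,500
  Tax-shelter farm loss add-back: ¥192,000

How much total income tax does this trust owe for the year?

¥114,870

Regular tax:
  ¥628,500 × 15% = ¥94,275

Shadow minimum tax:
  Adjusted income: ¥628,500 + ¥192,000 = ¥820,500
  ¥820,500 × 14% = ¥114,870

¥114,870 > ¥94,275, so the shadow minimum tax is the binding amount.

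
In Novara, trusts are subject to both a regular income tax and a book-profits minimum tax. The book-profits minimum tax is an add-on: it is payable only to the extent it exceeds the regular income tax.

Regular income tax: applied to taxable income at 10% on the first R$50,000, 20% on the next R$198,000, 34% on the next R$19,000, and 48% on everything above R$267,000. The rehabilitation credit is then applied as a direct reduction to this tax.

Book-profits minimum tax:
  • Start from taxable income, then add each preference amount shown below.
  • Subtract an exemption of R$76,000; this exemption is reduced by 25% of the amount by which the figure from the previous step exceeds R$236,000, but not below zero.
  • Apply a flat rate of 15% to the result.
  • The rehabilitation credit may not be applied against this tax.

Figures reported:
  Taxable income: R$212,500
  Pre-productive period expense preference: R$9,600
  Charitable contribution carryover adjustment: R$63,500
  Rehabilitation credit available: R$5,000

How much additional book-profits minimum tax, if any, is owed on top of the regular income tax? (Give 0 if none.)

R$800

Book-profits minimum tax:
  Adjusted income: R$212,500 + R$9,600 + R$63,500 = R$285,600
  Exemption: R$76,000 − 25% × (R$285,600 − R$236,000) = R$76,000 − R$12,400 = R$63,600
  Base: R$285,600 − R$63,600 = R$222,000
  R$222,000 × 15% = R$33,300

Regular income tax:
  R$50,000 × 10% = R$5,000
  R$162,500 × 20% = R$32,500
  → R$37,500
  Less rehabilitation credit R$5,000 → R$32,500

Excess of book-profits minimum tax over regular income tax: R$33,300 − R$32,500 = R$800.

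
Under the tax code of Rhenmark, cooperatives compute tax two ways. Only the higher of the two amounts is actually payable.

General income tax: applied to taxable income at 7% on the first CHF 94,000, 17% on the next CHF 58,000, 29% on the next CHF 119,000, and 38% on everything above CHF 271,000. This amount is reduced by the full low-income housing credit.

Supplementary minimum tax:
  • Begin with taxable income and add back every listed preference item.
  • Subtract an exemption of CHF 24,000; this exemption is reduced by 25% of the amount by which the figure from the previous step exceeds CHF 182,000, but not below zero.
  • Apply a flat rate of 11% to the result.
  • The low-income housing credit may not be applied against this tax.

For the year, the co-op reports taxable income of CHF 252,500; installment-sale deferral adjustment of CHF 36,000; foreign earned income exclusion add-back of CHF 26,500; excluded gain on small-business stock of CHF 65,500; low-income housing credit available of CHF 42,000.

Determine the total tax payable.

CHF 41,855

Supplementary minimum tax:
  Adjusted income: CHF 252,500 + CHF 36,000 + CHF 26,500 + CHF 65,500 = CHF 380,500
  Exemption: 25% × (CHF 380,500 − CHF 182,000) = CHF 49,625 ≥ CHF 24,000, so the exemption is fully phased out
  Base: CHF 380,500 − CHF 0 = CHF 380,500
  CHF 380,500 × 11% = CHF 41,855

General income tax:
  CHF 94,000 × 7% = CHF 6,580
  CHF 58,000 × 17% = CHF 9,860
  CHF 100,500 × 29% = CHF 29,145
  → CHF 45,585
  Less low-income housing credit CHF 42,000 → CHF 3,585

CHF 41,855 > CHF 3,585, so the supplementary minimum tax is the binding amount.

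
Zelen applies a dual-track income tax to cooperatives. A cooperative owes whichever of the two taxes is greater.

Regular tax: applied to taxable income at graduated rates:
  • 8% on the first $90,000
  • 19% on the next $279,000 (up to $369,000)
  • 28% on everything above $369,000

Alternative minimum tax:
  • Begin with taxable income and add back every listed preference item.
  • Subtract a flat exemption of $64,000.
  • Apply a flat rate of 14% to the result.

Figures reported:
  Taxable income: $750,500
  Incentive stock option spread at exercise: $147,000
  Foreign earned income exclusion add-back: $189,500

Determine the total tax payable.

$167,030

Regular tax:
  $90,000 × 8% = $7,200
  $279,000 × 19% = $53,010
  $381,500 × 28% = $106,820
  → $167,030

Alternative minimum tax:
  Adjusted income: $750,500 + $147,000 + $189,500 = $1,087,000
  Less exemption $64,000 → base $1,023,000
  $1,023,000 × 14% = $143,220

$167,030 > $143,220, so the regular tax governs.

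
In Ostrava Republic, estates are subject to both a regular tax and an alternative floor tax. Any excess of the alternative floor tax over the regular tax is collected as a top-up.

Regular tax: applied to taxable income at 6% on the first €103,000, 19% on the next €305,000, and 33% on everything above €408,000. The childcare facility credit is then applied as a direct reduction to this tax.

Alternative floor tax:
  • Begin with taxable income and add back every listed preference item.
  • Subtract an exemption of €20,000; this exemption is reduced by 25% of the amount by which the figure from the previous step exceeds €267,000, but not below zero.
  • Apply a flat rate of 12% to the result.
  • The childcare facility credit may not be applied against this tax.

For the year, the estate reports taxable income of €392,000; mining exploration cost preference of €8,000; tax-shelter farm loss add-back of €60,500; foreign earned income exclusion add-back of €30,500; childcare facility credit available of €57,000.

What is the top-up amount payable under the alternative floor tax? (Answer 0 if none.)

€54,830

Alternative floor tax:
  Adjusted income: €392,000 + €8,000 + €60,500 + €30,500 = €491,000
  Exemption: 25% × (€491,000 − €267,000) = €56,000 ≥ €20,000, so the exemption is fully phased out
  Base: €491,000 − €0 = €491,000
  €491,000 × 12% = €58,920

Regular tax:
  €103,000 × 6% = €6,180
  €289,000 × 19% = €54,910
  → €61,090
  Less childcare facility credit €57,000 → €4,090

Excess of alternative floor tax over regular tax: €58,920 − €4,090 = €54,830.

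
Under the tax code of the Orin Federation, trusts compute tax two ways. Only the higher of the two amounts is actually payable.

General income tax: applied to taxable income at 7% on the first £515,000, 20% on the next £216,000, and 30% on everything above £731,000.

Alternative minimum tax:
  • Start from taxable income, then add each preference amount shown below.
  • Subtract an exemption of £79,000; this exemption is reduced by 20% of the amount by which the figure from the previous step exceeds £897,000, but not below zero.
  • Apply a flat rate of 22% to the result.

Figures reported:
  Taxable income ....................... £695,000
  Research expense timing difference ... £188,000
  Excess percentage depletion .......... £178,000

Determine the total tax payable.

£223,256

Alternative minimum tax:
  Adjusted income: £695,000 + £188,000 + £178,000 = £1,061,000
  Exemption: £79,000 − 20% × (£1,061,000 − £897,000) = £79,000 − £32,800 = £46,200
  Base: £1,061,000 − £46,200 = £1,014,800
  £1,014,800 × 22% = £223,256

General income tax:
  £515,000 × 7% = £36,050
  £180,000 × 20% = £36,000
  → £72,050

£223,256 > £72,050, so the alternative minimum tax is the binding amount.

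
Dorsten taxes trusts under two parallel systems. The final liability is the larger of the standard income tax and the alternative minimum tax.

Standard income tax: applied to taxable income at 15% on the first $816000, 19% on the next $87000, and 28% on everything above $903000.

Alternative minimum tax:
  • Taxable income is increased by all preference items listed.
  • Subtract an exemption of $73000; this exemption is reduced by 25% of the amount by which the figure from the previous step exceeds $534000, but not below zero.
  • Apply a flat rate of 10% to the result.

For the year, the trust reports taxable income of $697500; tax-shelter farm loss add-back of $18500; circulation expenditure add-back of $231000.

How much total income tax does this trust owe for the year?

Standard income tax:
  $697500 × 15% = $104625

Alternative minimum tax:
  Adjusted income: $697500 + $18500 + $231000 = $947000
  Exemption: 25% × ($947000 − $534000) = $103250 ≥ $73000, so the exemption is fully phased out
  Base: $947000 − $0 = $947000
  $947000 × 10% = $94700

$104625 > $94700, so the standard income tax governs.

$104625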